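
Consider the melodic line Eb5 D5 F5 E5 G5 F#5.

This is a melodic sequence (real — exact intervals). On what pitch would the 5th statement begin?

Taking 2-note groups, the heads are Eb5, F5, G5: the pattern moves up a 2nd.
Continuing: A5 → B5. Statement 5 starts on B5.

B5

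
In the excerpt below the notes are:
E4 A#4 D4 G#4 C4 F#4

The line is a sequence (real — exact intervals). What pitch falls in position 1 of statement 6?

Gb3

Grouping in 2s, the 1st note of each cell is E4, D4, C4.
Extending down a 2nd: Bb3 → Ab3 → Gb3.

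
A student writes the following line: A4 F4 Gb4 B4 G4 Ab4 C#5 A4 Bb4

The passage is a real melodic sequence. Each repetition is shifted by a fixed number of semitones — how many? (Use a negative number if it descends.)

Unit = 3 notes; the statements start on A4, B4, C#5, moving up a 2nd each time.
A4→B4 is 71 − 69 = 2 semitones.

2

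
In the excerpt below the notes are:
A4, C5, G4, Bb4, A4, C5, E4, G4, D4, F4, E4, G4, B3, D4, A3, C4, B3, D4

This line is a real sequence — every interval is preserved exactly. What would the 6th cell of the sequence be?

G#2 B2 F#2 A2 G#2 B2

With a 6-note motive the entries are A4, E4, B3, each down a 4th from the previous.
Extending down a 4th: F#3 → C#3 → G#2.
From G#2 the exact shape gives G#2 B2 F#2 A2 G#2 B2.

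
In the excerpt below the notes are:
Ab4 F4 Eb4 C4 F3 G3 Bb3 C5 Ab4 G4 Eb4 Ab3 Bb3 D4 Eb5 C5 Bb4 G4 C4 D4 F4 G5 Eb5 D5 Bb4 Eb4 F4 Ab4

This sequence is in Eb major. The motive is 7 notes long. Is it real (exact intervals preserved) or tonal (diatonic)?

tonal

Every note is diatonic to Eb major.
Cell 1 has -3 semitones from note 1 to 2, but cell 2 has -4 — the interval quality changes while the contour stays the same, which is the hallmark of a tonal sequence.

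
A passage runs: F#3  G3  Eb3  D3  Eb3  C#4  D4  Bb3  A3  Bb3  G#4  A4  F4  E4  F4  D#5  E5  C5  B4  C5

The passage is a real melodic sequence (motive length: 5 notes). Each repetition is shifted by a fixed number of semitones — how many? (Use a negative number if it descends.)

The 5-note cells begin on F#3, C#4, G#4, D#5 — each up a 5th from the last.
Counting half-steps from F#3 to C#4: 7.

7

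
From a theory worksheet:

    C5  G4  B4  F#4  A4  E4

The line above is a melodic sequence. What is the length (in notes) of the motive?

Try groups of 2 (3 cells in 6 notes):
C5 G4 | B4 F#4 | A4 E4
Every group is a transposition down a 2nd of the one before; no shorter unit works.

2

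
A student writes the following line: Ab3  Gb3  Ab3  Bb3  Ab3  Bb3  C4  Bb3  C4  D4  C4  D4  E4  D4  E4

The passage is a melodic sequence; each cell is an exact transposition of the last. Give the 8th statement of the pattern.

With a 3-note motive the entries are Ab3, Bb3, C4, D4, E4, each up a 2nd from the previous.
Continuing the starts: F#4 → G#4 → A#4.
From A#4 the exact shape gives A#4 G#4 A#4.

A#4 G#4 A#4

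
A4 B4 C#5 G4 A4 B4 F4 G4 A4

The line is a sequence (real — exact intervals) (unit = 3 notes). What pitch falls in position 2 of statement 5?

Grouping in 3s, the 2nd note of each cell is B4, A4, G4.
Each moves down a 2nd. Continuing: F4 → Eb4.

Eb4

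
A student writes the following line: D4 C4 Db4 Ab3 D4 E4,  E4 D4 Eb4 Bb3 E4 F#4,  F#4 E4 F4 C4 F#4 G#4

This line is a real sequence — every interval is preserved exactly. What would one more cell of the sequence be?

G#4 F#4 G4 D4 G#4 A#4

With a 6-note motive the entries are D4, E4, F#4, each up a 2nd from the previous.
So cell 4 is G#4 F#4 G4 D4 G#4 A#4.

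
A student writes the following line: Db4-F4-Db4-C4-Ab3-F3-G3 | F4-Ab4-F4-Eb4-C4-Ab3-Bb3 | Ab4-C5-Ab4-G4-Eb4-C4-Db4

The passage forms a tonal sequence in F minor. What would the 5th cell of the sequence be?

The 7-note cells begin on Db4, F4, Ab4 — each up a 3rd from the last.
Carrying on: C5 → Eb5.
Statement 5 starts on Eb5 and keeps the same diatonic contour: Eb5 G5 Eb5 Db5 Bb4 G4 Ab4.

Eb5 G5 Eb5 Db5 Bb4 G4 Ab4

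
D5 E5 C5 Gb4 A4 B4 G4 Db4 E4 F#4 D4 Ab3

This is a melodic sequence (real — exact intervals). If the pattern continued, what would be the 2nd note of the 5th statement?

Grouping in 4s, the 2nd note of each cell is E5, B4, F#4.
Extending down a 4th: C#4 → G#3.

G#3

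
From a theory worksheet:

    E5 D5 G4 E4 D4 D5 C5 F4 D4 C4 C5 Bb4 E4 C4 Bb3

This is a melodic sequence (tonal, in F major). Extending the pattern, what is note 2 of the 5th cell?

With 5-note cells, note 2 of each statement runs D5, C5, Bb4.
Carrying that down a 2nd forward: A4 → G4.

G4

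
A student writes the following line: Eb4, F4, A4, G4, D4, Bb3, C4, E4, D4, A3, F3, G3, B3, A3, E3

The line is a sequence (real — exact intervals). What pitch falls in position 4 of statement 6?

The unit is 5 notes. Position-4 pitches of the 3 shown cells: G4, D4, A3.
Extending down a 4th: E3 → B2 → F#2.

F#2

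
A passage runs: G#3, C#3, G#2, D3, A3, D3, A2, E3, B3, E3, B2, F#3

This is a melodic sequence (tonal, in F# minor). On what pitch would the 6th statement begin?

The 4-note cells begin on G#3, A3, B3 — each up a 2nd from the last.
Continuing: C#4 → D4 → E4. Statement 6 starts on E4.

E4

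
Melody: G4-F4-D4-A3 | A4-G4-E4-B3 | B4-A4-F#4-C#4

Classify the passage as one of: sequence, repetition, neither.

sequence

Each 4-note cell is the previous one transposed up a 2nd.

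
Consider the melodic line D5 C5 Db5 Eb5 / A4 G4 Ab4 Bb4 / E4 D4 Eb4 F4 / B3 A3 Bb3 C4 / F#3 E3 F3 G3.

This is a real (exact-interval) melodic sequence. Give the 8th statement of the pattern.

D#2 C#2 D2 E2

The 4-note cells begin on D5, A4, E4, B3, F#3 — each down a 4th from the last.
Extending down a 4th: C#3 → G#2 → D#2.
So cell 8 is D#2 C#2 D2 E2.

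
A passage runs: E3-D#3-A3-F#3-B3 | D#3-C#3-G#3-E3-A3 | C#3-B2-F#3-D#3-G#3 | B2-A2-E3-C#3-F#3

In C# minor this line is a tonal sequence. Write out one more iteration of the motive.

Taking 5-note groups, the heads are E3, D#3, C#3, B2: the pattern moves down a 2nd.
Statement 5 starts on A2 and keeps the same diatonic contour: A2 G#2 D#3 B2 E3.

A2 G#2 D#3 B2 E3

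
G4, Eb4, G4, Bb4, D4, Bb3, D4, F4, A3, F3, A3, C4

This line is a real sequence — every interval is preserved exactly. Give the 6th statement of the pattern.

With a 4-note motive the entries are G4, D4, A3, each down a 4th from the previous.
Continuing the starts: E3 → B2 → F#2.
From F#2 the exact shape gives F#2 D2 F#2 A2.

F#2 D2 F#2 A2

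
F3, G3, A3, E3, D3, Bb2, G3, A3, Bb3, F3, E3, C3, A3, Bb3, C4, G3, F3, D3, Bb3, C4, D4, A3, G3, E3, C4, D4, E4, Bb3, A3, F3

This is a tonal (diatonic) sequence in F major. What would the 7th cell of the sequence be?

Taking 6-note groups, the heads are F3, G3, A3, Bb3, C4: the pattern moves up a 2nd.
Continuing the starts: D4 → E4.
So cell 7 is E4 F4 G4 D4 C4 A3.

E4 F4 G4 D4 C4 A3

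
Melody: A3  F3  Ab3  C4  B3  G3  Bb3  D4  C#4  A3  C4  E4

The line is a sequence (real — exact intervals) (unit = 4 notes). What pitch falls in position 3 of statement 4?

D4

The unit is 4 notes. Position-3 pitches of the 3 shown cells: Ab3, Bb3, C4.
Each moves up a 2nd; the next is D4.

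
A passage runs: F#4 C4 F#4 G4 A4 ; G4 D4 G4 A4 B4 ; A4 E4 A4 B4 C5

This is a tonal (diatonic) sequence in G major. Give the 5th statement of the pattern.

C5 G4 C5 D5 E5

Taking 5-note groups, the heads are F#4, G4, A4: the pattern moves up a 2nd.
Continuing the starts: B4 → C5.
So cell 5 is C5 G4 C5 D5 E5.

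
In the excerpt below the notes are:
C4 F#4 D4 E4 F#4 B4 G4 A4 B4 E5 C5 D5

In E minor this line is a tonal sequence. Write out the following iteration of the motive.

The 4-note cells begin on C4, F#4, B4 — each up a 4th from the last.
So cell 4 is E5 A5 F#5 G5.

E5 A5 F#5 G5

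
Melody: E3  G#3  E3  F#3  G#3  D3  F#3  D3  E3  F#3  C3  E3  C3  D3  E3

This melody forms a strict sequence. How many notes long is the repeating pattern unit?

15 notes total. Splitting into 3 groups of 5:
E3 G#3 E3 F#3 G#3 | D3 F#3 D3 E3 F#3 | C3 E3 C3 D3 E3
Every group is a transposition down a 2nd of the one before; no shorter unit works.

5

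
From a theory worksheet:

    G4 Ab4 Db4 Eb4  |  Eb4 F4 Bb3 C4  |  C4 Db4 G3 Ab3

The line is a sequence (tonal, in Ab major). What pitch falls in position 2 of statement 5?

G3

Grouping in 4s, the 2nd note of each cell is Ab4, F4, Db4.
Each moves down a 3rd. Continuing: Bb3 → G3.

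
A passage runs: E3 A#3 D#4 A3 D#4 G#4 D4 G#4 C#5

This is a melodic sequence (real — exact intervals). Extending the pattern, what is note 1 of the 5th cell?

The unit is 3 notes. Position-1 pitches of the 3 shown cells: E3, A3, D4.
Extending up a 4th: G4 → C5.

C5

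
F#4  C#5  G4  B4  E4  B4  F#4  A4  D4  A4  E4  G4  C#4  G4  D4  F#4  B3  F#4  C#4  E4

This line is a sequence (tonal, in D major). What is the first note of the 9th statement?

E3

With a 4-note motive the entries are F#4, E4, D4, C#4, B3, each down a 2nd from the previous.
Extending the heads down a 2nd: A3 → G3 → F#3 → E3.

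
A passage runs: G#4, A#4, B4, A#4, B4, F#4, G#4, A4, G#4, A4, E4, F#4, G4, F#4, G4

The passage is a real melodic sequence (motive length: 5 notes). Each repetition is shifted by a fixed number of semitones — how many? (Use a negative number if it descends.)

-2

The 5-note cells begin on G#4, F#4, E4 — each down a 2nd from the last.
Counting half-steps from G#4 to F#4: -2.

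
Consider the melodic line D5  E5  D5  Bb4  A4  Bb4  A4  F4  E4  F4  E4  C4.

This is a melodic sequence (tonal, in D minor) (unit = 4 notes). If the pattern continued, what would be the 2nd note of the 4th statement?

C4

The unit is 4 notes. Position-2 pitches of the 3 shown cells: E5, Bb4, F4.
From F4, down a 4th gives C4.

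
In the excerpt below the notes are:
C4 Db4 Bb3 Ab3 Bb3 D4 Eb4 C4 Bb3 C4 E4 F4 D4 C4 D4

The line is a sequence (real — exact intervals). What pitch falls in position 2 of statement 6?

The unit is 5 notes. Position-2 pitches of the 3 shown cells: Db4, Eb4, F4.
Carrying that up a 2nd forward: G4 → A4 → B4.

B4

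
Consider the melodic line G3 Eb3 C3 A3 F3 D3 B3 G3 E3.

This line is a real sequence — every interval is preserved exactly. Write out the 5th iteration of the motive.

D#4 B3 G#3

Taking 3-note groups, the heads are G3, A3, B3: the pattern moves up a 2nd.
Carrying on: C#4 → D#4.
From D#4 the exact shape gives D#4 B3 G#3.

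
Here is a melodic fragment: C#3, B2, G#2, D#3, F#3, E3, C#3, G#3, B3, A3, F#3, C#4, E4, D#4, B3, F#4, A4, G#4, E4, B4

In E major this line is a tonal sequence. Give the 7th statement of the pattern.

G#5 F#5 D#5 A5

Unit = 4 notes; the statements start on C#3, F#3, B3, E4, A4, moving up a 4th each time.
Carrying on: D#5 → G#5.
Statement 7 starts on G#5 and keeps the same diatonic contour: G#5 F#5 D#5 A5.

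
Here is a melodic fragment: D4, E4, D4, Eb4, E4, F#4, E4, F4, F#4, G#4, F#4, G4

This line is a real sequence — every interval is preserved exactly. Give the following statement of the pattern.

G#4 A#4 G#4 A4

Taking 4-note groups, the heads are D4, E4, F#4: the pattern moves up a 2nd.
So cell 4 is G#4 A#4 G#4 A4.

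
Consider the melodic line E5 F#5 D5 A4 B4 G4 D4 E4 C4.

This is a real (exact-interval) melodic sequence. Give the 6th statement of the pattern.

Unit = 3 notes; the statements start on E5, A4, D4, moving down a 5th each time.
Extending down a 5th: G3 → C3 → F2.
Statement 6 starts on F2 and keeps the same exact contour: F2 G2 Eb2.

F2 G2 Eb2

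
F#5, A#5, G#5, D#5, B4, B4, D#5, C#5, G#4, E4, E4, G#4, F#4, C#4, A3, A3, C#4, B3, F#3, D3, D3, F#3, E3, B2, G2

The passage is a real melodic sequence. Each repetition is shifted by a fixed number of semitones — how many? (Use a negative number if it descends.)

With a 5-note motive the entries are F#5, B4, E4, A3, D3, each down a 5th from the previous.
Counting half-steps from F#5 to B4: -7.

-7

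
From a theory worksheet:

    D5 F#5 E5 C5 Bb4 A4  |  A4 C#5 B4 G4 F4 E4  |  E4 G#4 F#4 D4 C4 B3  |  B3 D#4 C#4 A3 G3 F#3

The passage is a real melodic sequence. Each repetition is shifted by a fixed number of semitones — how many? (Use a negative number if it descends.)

Unit = 6 notes; the statements start on D5, A4, E4, B3, moving down a 4th each time.
Counting half-steps from D5 to A4: -5.

-5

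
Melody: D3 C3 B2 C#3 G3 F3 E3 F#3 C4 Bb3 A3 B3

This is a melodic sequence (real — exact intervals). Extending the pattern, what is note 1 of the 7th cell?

Grouping in 4s, the 1st note of each cell is D3, G3, C4.
Each moves up a 4th. Continuing: F4 → Bb4 → Eb5 → Ab5.

Ab5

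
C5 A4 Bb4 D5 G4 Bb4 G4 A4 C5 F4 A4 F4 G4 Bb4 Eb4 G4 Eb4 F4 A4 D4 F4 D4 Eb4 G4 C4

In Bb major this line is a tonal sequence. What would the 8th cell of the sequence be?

Taking 5-note groups, the heads are C5, Bb4, A4, G4, F4: the pattern moves down a 2nd.
Continuing the starts: Eb4 → D4 → C4.
So cell 8 is C4 A3 Bb3 D4 G3.

C4 A3 Bb3 D4 G3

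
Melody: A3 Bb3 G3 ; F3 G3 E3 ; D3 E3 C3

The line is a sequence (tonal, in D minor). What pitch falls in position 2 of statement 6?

F2

The unit is 3 notes. Position-2 pitches of the 3 shown cells: Bb3, G3, E3.
Extending down a 3rd: C3 → A2 → F2.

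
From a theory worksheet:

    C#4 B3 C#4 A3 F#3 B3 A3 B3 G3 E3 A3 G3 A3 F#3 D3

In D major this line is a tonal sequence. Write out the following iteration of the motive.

Taking 5-note groups, the heads are C#4, B3, A3: the pattern moves down a 2nd.
So cell 4 is G3 F#3 G3 E3 C#3.

G3 F#3 G3 E3 C#3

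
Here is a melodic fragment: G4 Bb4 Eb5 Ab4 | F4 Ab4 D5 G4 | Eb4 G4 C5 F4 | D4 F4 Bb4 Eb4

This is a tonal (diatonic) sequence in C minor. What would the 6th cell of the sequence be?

Bb3 D4 G4 C4

With a 4-note motive the entries are G4, F4, Eb4, D4, each down a 2nd from the previous.
Extending down a 2nd: C4 → Bb3.
From Bb3 the diatonic shape gives Bb3 D4 G4 C4.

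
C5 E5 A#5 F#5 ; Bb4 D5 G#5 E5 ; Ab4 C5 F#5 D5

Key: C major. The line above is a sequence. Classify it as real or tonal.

Each cell has the same semitone pattern (4, 6, -4) — intervals are preserved exactly.
And A#5 lies outside C major, so the sequence is real rather than tonal.

real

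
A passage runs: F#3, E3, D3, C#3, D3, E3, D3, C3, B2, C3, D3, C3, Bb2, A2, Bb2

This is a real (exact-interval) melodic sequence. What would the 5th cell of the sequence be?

Bb2 Ab2 Gb2 F2 Gb2

The 5-note cells begin on F#3, E3, D3 — each down a 2nd from the last.
Continuing the starts: C3 → Bb2.
So cell 5 is Bb2 Ab2 Gb2 F2 Gb2.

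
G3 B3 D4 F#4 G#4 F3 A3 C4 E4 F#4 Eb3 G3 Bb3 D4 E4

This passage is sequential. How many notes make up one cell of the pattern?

Try groups of 5 (3 cells in 15 notes):
G3 B3 D4 F#4 G#4 | F3 A3 C4 E4 F#4 | Eb3 G3 Bb3 D4 E4
That's a consistent down a 2nd shift per cell, and no other grouping gives one.

5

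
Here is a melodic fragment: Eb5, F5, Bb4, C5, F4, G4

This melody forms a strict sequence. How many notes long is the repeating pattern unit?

Try groups of 2 (3 cells in 6 notes):
Eb5 F5 | Bb4 C5 | F4 G4
Every group is a transposition down a 4th of the one before; no shorter unit works.

2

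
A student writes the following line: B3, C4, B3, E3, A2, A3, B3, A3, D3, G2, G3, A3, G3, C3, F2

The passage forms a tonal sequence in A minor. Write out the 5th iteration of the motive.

With a 5-note motive the entries are B3, A3, G3, each down a 2nd from the previous.
Carrying on: F3 → E3.
So cell 5 is E3 F3 E3 A2 D2.

E3 F3 E3 A2 D2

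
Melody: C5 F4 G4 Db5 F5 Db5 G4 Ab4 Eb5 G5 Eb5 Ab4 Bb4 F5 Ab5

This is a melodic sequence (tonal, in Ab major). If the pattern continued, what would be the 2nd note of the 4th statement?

Bb4

With 5-note cells, note 2 of each statement runs F4, G4, Ab4.
Each moves up a 2nd; the next is Bb4.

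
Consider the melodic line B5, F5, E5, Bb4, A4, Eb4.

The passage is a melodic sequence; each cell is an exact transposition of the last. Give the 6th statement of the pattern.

C3 Gb2

With a 2-note motive the entries are B5, E5, A4, each down a 5th from the previous.
Continuing the starts: D4 → G3 → C3.
Statement 6 starts on C3 and keeps the same exact contour: C3 Gb2.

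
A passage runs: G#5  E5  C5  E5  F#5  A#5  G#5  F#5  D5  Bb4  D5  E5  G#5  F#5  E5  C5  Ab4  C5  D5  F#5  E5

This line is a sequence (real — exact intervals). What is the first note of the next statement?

With a 7-note motive the entries are G#5, F#5, E5, each down a 2nd from the previous.
One more step down a 2nd gives D5.

D5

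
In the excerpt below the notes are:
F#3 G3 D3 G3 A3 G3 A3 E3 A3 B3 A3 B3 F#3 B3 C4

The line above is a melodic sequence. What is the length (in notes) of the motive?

15 notes total. Splitting into 3 groups of 5:
F#3 G3 D3 G3 A3 | G3 A3 E3 A3 B3 | A3 B3 F#3 B3 C4
Every group is a transposition up a 2nd of the one before; no shorter unit works.

5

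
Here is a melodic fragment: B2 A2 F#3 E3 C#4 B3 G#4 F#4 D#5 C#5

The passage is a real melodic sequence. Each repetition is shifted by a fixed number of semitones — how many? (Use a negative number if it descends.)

Taking 2-note groups, the heads are B2, F#3, C#4, G#4, D#5: the pattern moves up a 5th.
Counting half-steps from B2 to F#3: 7.

7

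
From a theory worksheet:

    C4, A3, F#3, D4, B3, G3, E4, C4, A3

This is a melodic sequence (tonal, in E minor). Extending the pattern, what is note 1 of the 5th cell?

With 3-note cells, note 1 of each statement runs C4, D4, E4.
Carrying that up a 2nd forward: F#4 → G4.

G4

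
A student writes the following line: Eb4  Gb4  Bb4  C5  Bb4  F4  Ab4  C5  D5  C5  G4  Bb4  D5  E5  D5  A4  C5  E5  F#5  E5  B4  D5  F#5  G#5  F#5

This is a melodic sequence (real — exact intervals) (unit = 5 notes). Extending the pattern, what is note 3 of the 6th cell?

G#5

The unit is 5 notes. Position-3 pitches of the 5 shown cells: Bb4, C5, D5, E5, F#5.
Each moves up a 2nd; the next is G#5.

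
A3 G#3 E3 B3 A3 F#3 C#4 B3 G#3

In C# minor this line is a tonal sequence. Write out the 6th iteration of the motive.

Unit = 3 notes; the statements start on A3, B3, C#4, moving up a 2nd each time.
Extending up a 2nd: D#4 → E4 → F#4.
From F#4 the diatonic shape gives F#4 E4 C#4.

F#4 E4 C#4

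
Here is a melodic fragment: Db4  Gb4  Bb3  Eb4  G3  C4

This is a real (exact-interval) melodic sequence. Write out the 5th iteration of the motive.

C#3 F#3

Taking 2-note groups, the heads are Db4, Bb3, G3: the pattern moves down a 3rd.
Continuing the starts: E3 → C#3.
So cell 5 is C#3 F#3.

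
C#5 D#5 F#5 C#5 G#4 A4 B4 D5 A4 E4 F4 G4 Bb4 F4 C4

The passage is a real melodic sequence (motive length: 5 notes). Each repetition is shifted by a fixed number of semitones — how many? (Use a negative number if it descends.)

Taking 5-note groups, the heads are C#5, A4, F4: the pattern moves down a 3rd.
Counting half-steps from C#5 to A4: -4.

-4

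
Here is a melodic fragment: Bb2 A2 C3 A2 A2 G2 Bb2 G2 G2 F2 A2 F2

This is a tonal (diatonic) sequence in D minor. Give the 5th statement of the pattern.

E2 D2 F2 D2

Taking 4-note groups, the heads are Bb2, A2, G2: the pattern moves down a 2nd.
Carrying on: F2 → E2.
Statement 5 starts on E2 and keeps the same diatonic contour: E2 D2 F2 D2.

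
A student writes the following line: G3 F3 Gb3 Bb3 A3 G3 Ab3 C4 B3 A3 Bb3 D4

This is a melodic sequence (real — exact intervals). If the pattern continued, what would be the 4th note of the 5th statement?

The unit is 4 notes. Position-4 pitches of the 3 shown cells: Bb3, C4, D4.
Each moves up a 2nd. Continuing: E4 → F#4.

F#4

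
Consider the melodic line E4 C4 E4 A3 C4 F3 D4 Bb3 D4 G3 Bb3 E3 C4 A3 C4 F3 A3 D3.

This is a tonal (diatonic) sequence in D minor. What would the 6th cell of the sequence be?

The 6-note cells begin on E4, D4, C4 — each down a 2nd from the last.
Extending down a 2nd: Bb3 → A3 → G3.
So cell 6 is G3 E3 G3 C3 E3 A2.

G3 E3 G3 C3 E3 A2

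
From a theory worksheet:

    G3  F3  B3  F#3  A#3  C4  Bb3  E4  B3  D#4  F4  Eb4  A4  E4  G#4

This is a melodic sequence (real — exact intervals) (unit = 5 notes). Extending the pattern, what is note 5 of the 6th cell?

B5

The unit is 5 notes. Position-5 pitches of the 3 shown cells: A#3, D#4, G#4.
Each moves up a 4th. Continuing: C#5 → F#5 → B5.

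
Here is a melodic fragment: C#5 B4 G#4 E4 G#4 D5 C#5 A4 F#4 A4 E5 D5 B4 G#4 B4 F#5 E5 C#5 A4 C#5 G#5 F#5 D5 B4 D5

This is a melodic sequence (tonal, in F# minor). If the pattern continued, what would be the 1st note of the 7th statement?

With 5-note cells, note 1 of each statement runs C#5, D5, E5, F#5, G#5.
Extending up a 2nd: A5 → B5.

B5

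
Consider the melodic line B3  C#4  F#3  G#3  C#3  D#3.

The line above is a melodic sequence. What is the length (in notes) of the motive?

6 notes total. Splitting into 3 groups of 2:
B3 C#4 | F#3 G#3 | C#3 D#3
Each cell is the previous one down a 4th — so the unit is 2 notes.

2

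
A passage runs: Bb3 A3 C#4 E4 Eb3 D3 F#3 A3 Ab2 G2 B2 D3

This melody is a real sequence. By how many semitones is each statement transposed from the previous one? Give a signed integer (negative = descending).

-7

With a 4-note motive the entries are Bb3, Eb3, Ab2, each down a 5th from the previous.
Counting half-steps from Bb3 to Eb3: -7.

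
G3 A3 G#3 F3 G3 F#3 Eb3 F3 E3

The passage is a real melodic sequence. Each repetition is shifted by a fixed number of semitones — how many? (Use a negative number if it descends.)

-2

With a 3-note motive the entries are G3, F3, Eb3, each down a 2nd from the previous.
Counting half-steps from G3 to F3: -2.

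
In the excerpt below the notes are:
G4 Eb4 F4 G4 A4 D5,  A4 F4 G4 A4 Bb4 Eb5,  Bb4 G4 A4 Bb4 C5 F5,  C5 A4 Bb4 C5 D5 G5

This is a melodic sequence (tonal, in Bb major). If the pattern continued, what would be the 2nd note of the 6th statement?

C5

Grouping in 6s, the 2nd note of each cell is Eb4, F4, G4, A4.
Extending up a 2nd: Bb4 → C5.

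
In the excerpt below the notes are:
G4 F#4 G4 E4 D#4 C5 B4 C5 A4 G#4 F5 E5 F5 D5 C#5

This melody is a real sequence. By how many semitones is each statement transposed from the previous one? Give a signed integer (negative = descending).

Unit = 5 notes; the statements start on G4, C5, F5, moving up a 4th each time.
G4→C5 is 72 − 67 = 5 semitones.

5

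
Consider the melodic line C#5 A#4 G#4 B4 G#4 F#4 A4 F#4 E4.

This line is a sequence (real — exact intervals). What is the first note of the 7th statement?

Db4

Unit = 3 notes; the statements start on C#5, B4, A4, moving down a 2nd each time.
Continuing: G4 → F4 → Eb4 → Db4. Statement 7 starts on Db4.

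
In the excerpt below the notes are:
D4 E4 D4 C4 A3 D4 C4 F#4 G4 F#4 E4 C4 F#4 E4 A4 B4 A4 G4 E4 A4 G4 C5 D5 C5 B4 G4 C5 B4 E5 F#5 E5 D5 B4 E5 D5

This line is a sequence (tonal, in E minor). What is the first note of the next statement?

With a 7-note motive the entries are D4, F#4, A4, C5, E5, each up a 3rd from the previous.
One more step up a 3rd gives G5.

G5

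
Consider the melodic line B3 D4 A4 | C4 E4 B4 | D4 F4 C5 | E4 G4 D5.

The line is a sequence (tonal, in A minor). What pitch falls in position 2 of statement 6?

B4

With 3-note cells, note 2 of each statement runs D4, E4, F4, G4.
Extending up a 2nd: A4 → B4.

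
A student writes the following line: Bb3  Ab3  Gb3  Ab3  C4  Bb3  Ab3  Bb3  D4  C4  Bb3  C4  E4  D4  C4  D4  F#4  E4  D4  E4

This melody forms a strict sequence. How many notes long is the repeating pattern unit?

4

There are 20 notes; a 4-note unit gives 5 cells:
Bb3 Ab3 Gb3 Ab3 | C4 Bb3 Ab3 Bb3 | D4 C4 Bb3 C4 | E4 D4 C4 D4 | F#4 E4 D4 E4
Each cell is the previous one up a 2nd — so the unit is 4 notes.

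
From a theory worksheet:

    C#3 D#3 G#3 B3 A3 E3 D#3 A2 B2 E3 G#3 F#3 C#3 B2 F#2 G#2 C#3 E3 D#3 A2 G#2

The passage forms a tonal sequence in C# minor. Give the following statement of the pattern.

D#2 E2 A2 C#3 B2 F#2 E2

With a 7-note motive the entries are C#3, A2, F#2, each down a 3rd from the previous.
So cell 4 is D#2 E2 A2 C#3 B2 F#2 E2.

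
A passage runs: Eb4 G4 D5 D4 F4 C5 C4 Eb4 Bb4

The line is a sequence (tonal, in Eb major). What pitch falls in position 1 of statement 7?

F3

With 3-note cells, note 1 of each statement runs Eb4, D4, C4.
Carrying that down a 2nd forward: Bb3 → Ab3 → G3 → F3.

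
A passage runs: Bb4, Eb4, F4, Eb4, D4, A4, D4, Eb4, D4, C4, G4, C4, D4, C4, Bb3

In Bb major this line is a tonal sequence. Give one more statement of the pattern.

F4 Bb3 C4 Bb3 A3

Taking 5-note groups, the heads are Bb4, A4, G4: the pattern moves down a 2nd.
From F4 the diatonic shape gives F4 Bb3 C4 Bb3 A3.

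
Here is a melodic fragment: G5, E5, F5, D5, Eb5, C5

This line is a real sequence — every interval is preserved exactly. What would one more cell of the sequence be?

Db5 Bb4

With a 2-note motive the entries are G5, F5, Eb5, each down a 2nd from the previous.
Statement 4 starts on Db5 and keeps the same exact contour: Db5 Bb4.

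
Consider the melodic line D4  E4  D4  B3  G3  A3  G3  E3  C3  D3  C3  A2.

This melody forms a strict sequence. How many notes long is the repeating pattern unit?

4

There are 12 notes; a 4-note unit gives 3 cells:
D4 E4 D4 B3 | G3 A3 G3 E3 | C3 D3 C3 A2
Every group is a transposition down a 5th of the one before; no shorter unit works.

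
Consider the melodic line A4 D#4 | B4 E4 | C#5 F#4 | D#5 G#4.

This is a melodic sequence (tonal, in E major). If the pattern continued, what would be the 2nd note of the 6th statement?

The unit is 2 notes. Position-2 pitches of the 4 shown cells: D#4, E4, F#4, G#4.
Each moves up a 2nd. Continuing: A4 → B4.

B4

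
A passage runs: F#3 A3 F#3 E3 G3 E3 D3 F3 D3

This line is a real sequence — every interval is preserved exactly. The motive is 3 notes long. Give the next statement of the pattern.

C3 Eb3 C3

Unit = 3 notes; the statements start on F#3, E3, D3, moving down a 2nd each time.
From C3 the exact shape gives C3 Eb3 C3.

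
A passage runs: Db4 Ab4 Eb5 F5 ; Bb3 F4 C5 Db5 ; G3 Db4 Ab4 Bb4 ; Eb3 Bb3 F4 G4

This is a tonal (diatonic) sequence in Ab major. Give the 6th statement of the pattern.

Ab2 Eb3 Bb3 C4

Unit = 4 notes; the statements start on Db4, Bb3, G3, Eb3, moving down a 3rd each time.
Continuing the starts: C3 → Ab2.
From Ab2 the diatonic shape gives Ab2 Eb3 Bb3 C4.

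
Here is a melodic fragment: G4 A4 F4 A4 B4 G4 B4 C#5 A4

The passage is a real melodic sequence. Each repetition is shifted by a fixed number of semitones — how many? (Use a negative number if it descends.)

Unit = 3 notes; the statements start on G4, A4, B4, moving up a 2nd each time.
G4 to A4 spans +2 semitones.

2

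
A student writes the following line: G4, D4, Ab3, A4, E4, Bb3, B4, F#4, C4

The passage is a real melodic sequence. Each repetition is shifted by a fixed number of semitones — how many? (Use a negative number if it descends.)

Taking 3-note groups, the heads are G4, A4, B4: the pattern moves up a 2nd.
G4→A4 is 69 − 67 = 2 semitones.

2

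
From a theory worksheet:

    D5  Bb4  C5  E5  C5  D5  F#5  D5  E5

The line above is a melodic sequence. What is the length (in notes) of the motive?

3

Try groups of 3 (3 cells in 9 notes):
D5 Bb4 C5 | E5 C5 D5 | F#5 D5 E5
That's a consistent up a 2nd shift per cell, and no other grouping gives one.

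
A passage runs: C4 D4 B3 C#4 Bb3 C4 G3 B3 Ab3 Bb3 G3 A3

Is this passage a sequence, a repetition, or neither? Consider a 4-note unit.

Note 3 of cell 2 is G3; if this were a sequence it would be A3. No unit length gives a consistent transposition pattern.

neither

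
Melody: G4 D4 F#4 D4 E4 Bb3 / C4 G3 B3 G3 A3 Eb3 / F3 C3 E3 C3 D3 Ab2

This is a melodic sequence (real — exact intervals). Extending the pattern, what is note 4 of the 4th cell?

F2

With 6-note cells, note 4 of each statement runs D4, G3, C3.
Each moves down a 5th; the next is F2.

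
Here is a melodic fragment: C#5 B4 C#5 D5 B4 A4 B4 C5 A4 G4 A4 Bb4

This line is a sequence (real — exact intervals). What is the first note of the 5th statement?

F4

Taking 4-note groups, the heads are C#5, B4, A4: the pattern moves down a 2nd.
Continuing: G4 → F4. Statement 5 starts on F4.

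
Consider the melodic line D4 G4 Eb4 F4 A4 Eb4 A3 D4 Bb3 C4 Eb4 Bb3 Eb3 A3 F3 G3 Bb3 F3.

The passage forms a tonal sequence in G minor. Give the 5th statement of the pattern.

Unit = 6 notes; the statements start on D4, A3, Eb3, moving down a 4th each time.
Continuing the starts: Bb2 → F2.
From F2 the diatonic shape gives F2 Bb2 G2 A2 C3 G2.

F2 Bb2 G2 A2 C3 G2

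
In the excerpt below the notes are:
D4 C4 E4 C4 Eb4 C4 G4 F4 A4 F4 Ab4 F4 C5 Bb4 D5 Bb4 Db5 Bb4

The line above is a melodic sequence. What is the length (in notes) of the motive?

6

There are 18 notes; a 6-note unit gives 3 cells:
D4 C4 E4 C4 Eb4 C4 | G4 F4 A4 F4 Ab4 F4 | C5 Bb4 D5 Bb4 Db5 Bb4
Each cell is the previous one up a 4th — so the unit is 6 notes.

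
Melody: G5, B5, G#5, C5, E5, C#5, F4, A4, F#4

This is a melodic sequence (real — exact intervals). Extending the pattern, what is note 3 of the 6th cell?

A2

The unit is 3 notes. Position-3 pitches of the 3 shown cells: G#5, C#5, F#4.
Each moves down a 5th. Continuing: B3 → E3 → A2.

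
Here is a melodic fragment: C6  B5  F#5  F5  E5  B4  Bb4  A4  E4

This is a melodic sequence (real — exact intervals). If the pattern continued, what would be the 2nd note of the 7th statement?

The unit is 3 notes. Position-2 pitches of the 3 shown cells: B5, E5, A4.
Each moves down a 5th. Continuing: D4 → G3 → C3 → F2.

F2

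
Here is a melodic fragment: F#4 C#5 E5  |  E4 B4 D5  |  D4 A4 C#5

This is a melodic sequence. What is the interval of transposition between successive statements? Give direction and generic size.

With a 3-note motive the entries are F#4, E4, D4, each down a 2nd from the previous.
F#4 to E4 is down a 2nd.

down a 2nd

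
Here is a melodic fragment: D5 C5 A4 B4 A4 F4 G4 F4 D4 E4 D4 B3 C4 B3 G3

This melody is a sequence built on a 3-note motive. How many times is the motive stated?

5

15 notes in groups of 3 gives 15/3 = 5 statements.
Starts: D5, B4, G4, E4, C4 — each down a 3rd.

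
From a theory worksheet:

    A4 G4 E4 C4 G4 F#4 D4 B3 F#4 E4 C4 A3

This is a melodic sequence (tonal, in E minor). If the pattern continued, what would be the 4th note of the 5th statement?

With 4-note cells, note 4 of each statement runs C4, B3, A3.
Carrying that down a 2nd forward: G3 → F#3.

F#3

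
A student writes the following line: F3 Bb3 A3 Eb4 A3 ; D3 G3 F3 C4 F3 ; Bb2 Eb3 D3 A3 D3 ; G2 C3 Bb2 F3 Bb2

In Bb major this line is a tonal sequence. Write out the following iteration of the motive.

Eb2 A2 G2 D3 G2

With a 5-note motive the entries are F3, D3, Bb2, G2, each down a 3rd from the previous.
From Eb2 the diatonic shape gives Eb2 A2 G2 D3 G2.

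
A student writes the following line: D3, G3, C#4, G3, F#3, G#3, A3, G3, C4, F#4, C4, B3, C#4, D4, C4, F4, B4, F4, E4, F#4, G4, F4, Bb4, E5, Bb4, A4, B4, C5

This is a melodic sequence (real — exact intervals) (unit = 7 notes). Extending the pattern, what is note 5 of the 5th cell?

The unit is 7 notes. Position-5 pitches of the 4 shown cells: F#3, B3, E4, A4.
From A4, up a 4th gives D5.

D5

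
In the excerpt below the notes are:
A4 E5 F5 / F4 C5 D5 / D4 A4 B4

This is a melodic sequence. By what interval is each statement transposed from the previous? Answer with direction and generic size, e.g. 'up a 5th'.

down a 3rd

Unit = 3 notes; the statements start on A4, F4, D4, moving down a 3rd each time.
A4 to F4 is down a 3rd.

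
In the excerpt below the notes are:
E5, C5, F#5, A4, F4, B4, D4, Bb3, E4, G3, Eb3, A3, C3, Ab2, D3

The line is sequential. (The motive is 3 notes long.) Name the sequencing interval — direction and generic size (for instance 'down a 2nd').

down a 5th

Unit = 3 notes; the statements start on E5, A4, D4, G3, C3, moving down a 5th each time.
From E5 to A4: down a 5th.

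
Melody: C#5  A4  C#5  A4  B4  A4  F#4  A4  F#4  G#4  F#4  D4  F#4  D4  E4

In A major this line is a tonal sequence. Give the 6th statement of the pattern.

G#3 E3 G#3 E3 F#3

With a 5-note motive the entries are C#5, A4, F#4, each down a 3rd from the previous.
Continuing the starts: D4 → B3 → G#3.
Statement 6 starts on G#3 and keeps the same diatonic contour: G#3 E3 G#3 E3 F#3.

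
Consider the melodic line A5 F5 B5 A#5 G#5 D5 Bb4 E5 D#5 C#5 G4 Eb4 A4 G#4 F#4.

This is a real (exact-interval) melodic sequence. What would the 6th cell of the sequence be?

Bb2 Gb2 C3 B2 A2

The 5-note cells begin on A5, D5, G4 — each down a 5th from the last.
Extending down a 5th: C4 → F3 → Bb2.
Statement 6 starts on Bb2 and keeps the same exact contour: Bb2 Gb2 C3 B2 A2.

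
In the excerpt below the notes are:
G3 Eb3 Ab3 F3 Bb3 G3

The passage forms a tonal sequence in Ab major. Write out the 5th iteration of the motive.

Db4 Bb3

With a 2-note motive the entries are G3, Ab3, Bb3, each up a 2nd from the previous.
Extending up a 2nd: C4 → Db4.
Statement 5 starts on Db4 and keeps the same diatonic contour: Db4 Bb3.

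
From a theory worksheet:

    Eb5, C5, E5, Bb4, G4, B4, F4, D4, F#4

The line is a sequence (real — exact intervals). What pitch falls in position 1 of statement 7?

The unit is 3 notes. Position-1 pitches of the 3 shown cells: Eb5, Bb4, F4.
Carrying that down a 4th forward: C4 → G3 → D3 → A2.

A2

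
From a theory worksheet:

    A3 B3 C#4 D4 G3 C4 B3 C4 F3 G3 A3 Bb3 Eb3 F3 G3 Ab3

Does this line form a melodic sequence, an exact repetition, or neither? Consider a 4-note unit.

Note 2 of cell 2 is C4; if this were a sequence it would be A3. No unit length gives a consistent transposition pattern.

neither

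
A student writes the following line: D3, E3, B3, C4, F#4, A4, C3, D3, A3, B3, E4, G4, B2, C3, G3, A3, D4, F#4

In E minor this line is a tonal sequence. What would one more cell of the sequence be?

Unit = 6 notes; the statements start on D3, C3, B2, moving down a 2nd each time.
Statement 4 starts on A2 and keeps the same diatonic contour: A2 B2 F#3 G3 C4 E4.

A2 B2 F#3 G3 C4 E4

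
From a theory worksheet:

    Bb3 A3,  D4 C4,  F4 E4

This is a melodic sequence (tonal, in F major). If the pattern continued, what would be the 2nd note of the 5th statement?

Bb4

The unit is 2 notes. Position-2 pitches of the 3 shown cells: A3, C4, E4.
Carrying that up a 3rd forward: G4 → Bb4.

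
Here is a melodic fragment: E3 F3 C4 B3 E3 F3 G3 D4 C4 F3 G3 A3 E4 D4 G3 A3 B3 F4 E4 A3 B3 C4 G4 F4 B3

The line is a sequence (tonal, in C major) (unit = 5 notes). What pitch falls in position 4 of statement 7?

With 5-note cells, note 4 of each statement runs B3, C4, D4, E4, F4.
Extending up a 2nd: G4 → A4.

A4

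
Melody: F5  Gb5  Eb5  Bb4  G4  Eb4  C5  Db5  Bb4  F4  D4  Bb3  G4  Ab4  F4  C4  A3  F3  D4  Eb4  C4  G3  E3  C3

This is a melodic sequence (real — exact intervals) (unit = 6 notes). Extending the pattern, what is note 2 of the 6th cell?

F3

Grouping in 6s, the 2nd note of each cell is Gb5, Db5, Ab4, Eb4.
Carrying that down a 4th forward: Bb3 → F3.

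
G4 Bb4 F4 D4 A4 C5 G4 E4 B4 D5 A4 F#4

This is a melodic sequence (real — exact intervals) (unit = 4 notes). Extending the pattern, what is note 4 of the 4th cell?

Grouping in 4s, the 4th note of each cell is D4, E4, F#4.
One more up a 2nd gives G#4.

G#4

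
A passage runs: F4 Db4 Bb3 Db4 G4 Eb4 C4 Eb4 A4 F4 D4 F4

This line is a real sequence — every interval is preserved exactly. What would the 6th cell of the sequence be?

With a 4-note motive the entries are F4, G4, A4, each up a 2nd from the previous.
Carrying on: B4 → C#5 → D#5.
So cell 6 is D#5 B4 G#4 B4.

D#5 B4 G#4 B4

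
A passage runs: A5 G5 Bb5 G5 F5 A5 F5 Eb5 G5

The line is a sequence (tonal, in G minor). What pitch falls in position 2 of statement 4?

Grouping in 3s, the 2nd note of each cell is G5, F5, Eb5.
One more down a 2nd gives D5.

D5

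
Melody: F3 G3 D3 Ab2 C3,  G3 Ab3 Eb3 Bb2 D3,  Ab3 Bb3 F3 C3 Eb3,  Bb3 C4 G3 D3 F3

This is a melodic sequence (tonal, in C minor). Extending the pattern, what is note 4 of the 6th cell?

The unit is 5 notes. Position-4 pitches of the 4 shown cells: Ab2, Bb2, C3, D3.
Each moves up a 2nd. Continuing: Eb3 → F3.

F3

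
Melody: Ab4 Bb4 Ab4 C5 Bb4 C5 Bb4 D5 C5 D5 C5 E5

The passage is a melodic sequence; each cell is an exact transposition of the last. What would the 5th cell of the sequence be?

Taking 4-note groups, the heads are Ab4, Bb4, C5: the pattern moves up a 2nd.
Carrying on: D5 → E5.
So cell 5 is E5 F#5 E5 G#5.

E5 F#5 E5 G#5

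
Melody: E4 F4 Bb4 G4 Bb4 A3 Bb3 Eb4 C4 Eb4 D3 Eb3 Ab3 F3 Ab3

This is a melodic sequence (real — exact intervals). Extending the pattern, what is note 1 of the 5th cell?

With 5-note cells, note 1 of each statement runs E4, A3, D3.
Each moves down a 5th. Continuing: G2 → C2.

C2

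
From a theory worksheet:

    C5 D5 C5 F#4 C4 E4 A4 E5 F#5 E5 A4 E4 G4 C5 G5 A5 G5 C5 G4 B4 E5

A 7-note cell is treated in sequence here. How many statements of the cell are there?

21 notes in groups of 7 gives 21/7 = 3 statements.
Starts: C5, E5, G5 — each up a 3rd.

3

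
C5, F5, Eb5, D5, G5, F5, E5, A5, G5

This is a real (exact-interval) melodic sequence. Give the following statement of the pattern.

Unit = 3 notes; the statements start on C5, D5, E5, moving up a 2nd each time.
Statement 4 starts on F#5 and keeps the same exact contour: F#5 B5 A5.

F#5 B5 A5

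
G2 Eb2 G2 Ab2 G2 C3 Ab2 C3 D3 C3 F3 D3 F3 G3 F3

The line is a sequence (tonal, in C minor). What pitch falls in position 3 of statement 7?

D5

The unit is 5 notes. Position-3 pitches of the 3 shown cells: G2, C3, F3.
Carrying that up a 4th forward: Bb3 → Eb4 → Ab4 → D5.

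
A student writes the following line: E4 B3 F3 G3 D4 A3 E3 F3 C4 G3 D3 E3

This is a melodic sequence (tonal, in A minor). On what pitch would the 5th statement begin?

A3

Taking 4-note groups, the heads are E4, D4, C4: the pattern moves down a 2nd.
Extending the heads down a 2nd: B3 → A3.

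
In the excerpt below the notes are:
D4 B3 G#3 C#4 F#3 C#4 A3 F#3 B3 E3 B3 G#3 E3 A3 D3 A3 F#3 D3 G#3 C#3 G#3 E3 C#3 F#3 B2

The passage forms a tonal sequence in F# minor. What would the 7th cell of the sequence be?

E3 C#3 A2 D3 G#2

The 5-note cells begin on D4, C#4, B3, A3, G#3 — each down a 2nd from the last.
Continuing the starts: F#3 → E3.
From E3 the diatonic shape gives E3 C#3 A2 D3 G#2.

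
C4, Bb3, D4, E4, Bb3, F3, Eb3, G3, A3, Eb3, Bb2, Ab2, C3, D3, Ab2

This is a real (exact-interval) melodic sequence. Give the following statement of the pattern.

Taking 5-note groups, the heads are C4, F3, Bb2: the pattern moves down a 5th.
Statement 4 starts on Eb2 and keeps the same exact contour: Eb2 Db2 F2 G2 Db2.

Eb2 Db2 F2 G2 Db2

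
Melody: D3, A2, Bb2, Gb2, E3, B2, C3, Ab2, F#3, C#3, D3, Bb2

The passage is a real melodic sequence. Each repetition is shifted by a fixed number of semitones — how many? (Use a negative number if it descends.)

2

Unit = 4 notes; the statements start on D3, E3, F#3, moving up a 2nd each time.
Counting half-steps from D3 to E3: 2.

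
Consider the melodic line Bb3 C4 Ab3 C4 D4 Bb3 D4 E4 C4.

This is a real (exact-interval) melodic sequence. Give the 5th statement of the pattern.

F#4 G#4 E4

The 3-note cells begin on Bb3, C4, D4 — each up a 2nd from the last.
Extending up a 2nd: E4 → F#4.
From F#4 the exact shape gives F#4 G#4 E4.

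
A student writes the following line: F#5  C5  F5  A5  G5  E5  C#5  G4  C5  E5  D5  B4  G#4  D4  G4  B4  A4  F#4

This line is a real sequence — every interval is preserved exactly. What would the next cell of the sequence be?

D#4 A3 D4 F#4 E4 C#4

With a 6-note motive the entries are F#5, C#5, G#4, each down a 4th from the previous.
From D#4 the exact shape gives D#4 A3 D4 F#4 E4 C#4.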